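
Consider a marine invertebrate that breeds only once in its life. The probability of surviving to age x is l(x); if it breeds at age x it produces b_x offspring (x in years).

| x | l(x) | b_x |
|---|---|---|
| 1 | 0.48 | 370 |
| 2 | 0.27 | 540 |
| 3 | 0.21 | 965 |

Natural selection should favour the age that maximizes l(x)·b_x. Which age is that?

Expected offspring if breeding at age x = l(x) × b_x:
  age 1: 0.48 × 370 = 177.600
  age 2: 0.27 × 540 = 145.800
  age 3: 0.21 × 965 = 202.650
Maximum at age 3 (202.650).

3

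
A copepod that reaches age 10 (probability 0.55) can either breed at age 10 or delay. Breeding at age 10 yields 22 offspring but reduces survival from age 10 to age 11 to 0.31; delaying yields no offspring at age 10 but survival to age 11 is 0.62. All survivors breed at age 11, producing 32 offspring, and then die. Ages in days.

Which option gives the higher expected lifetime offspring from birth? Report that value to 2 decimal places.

breed at age 10: R₀ = 0.55 × (22 + 0.31 × 32) = 0.55 × 31.9200 = 17.5560
delay to age 11: R₀ = 0.55 × (0.62 × 32) = 0.55 × 19.8400 = 10.9120
Higher: breed at age 10 (17.5560).

17.56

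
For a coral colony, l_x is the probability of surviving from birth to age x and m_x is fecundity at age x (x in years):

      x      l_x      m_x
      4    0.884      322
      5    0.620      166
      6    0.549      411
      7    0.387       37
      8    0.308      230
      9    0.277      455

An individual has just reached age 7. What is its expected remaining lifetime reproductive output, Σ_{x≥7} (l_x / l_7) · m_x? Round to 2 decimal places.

545.72

l_7 = 0.387. Conditional survival from age 7 to x is l_x / l_7.
  x=7: (0.387/0.387) × 37 = 37.0000
  x=8: (0.308/0.387) × 230 = 183.0491
  x=9: (0.277/0.387) × 455 = 325.6718
Sum = 37.0000 + 183.0491 + 325.6718 = 545.7209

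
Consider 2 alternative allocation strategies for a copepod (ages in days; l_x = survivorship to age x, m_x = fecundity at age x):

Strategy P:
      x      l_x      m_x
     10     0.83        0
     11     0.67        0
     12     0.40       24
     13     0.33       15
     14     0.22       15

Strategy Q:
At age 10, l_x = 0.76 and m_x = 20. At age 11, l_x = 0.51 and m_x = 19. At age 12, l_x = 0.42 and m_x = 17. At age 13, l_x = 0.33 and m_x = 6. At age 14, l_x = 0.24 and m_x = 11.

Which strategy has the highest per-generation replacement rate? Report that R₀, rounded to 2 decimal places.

36.65

Strategy P: R₀ = 0.83×0 + 0.67×0 + 0.40×24 + 0.33×15 + 0.22×15 = 17.8500
Strategy Q: R₀ = 0.76×20 + 0.51×19 + 0.42×17 + 0.33×6 + 0.24×11 = 36.6500
Highest R₀: strategy Q with 36.6500.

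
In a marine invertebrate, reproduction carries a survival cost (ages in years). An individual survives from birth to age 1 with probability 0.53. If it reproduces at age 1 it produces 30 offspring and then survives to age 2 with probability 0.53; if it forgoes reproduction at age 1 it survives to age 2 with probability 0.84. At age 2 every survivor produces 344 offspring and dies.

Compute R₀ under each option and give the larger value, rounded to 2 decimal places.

153.15

breed at age 1: R₀ = 0.53 × (30 + 0.53 × 344) = 0.53 × 212.3200 = 112.5296
delay to age 2: R₀ = 0.53 × (0.84 × 344) = 0.53 × 288.9600 = 153.1488
Higher: delay to age 2 (153.1488).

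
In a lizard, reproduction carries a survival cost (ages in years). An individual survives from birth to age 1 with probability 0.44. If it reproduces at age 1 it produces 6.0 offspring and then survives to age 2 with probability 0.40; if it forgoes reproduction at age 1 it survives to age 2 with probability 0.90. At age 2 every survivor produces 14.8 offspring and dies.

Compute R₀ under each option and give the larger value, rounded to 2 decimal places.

breed at age 1: R₀ = 0.44 × (6.0 + 0.40 × 14.8) = 0.44 × 11.9200 = 5.2448
delay to age 2: R₀ = 0.44 × (0.90 × 14.8) = 0.44 × 13.3200 = 5.8608
Higher: delay to age 2 (5.8608).

5.86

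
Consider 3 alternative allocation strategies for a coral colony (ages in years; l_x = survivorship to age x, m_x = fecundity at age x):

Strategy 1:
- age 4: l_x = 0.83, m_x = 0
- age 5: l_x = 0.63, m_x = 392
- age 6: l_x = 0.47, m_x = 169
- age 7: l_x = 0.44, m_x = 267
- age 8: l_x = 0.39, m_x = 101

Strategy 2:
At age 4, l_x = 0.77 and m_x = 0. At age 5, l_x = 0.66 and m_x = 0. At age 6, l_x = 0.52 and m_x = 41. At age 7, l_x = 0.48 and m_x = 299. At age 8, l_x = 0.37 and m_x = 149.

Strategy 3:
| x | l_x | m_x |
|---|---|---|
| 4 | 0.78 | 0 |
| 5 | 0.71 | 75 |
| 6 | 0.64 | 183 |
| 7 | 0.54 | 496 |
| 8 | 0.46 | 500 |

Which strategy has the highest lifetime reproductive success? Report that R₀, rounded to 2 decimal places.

Strategy 1: R₀ = 0.83×0 + 0.63×392 + 0.47×169 + 0.44×267 + 0.39×101 = 483.2600
Strategy 2: R₀ = 0.77×0 + 0.66×0 + 0.52×41 + 0.48×299 + 0.37×149 = 219.9700
Strategy 3: R₀ = 0.78×0 + 0.71×75 + 0.64×183 + 0.54×496 + 0.46×500 = 668.2100
Highest R₀: strategy 3 with 668.2100.

668.21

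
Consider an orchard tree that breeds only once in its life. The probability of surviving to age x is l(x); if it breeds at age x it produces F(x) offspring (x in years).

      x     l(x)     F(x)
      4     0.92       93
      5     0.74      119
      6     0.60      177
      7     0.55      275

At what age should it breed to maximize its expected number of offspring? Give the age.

7

Expected offspring if breeding at age x = l(x) × F(x):
  age 4: 0.92 × 93 = 85.560
  age 5: 0.74 × 119 = 88.060
  age 6: 0.60 × 177 = 106.200
  age 7: 0.55 × 275 = 151.250
Maximum at age 7 (151.250).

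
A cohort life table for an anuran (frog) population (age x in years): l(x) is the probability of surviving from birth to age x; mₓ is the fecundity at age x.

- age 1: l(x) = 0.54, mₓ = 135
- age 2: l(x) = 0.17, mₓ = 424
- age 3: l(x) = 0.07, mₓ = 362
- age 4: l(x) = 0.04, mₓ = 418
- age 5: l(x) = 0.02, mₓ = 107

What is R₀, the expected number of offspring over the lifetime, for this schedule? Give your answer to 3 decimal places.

R₀ = Σ l(x) mₓ:
  age 1: 0.54 × 135 = 72.9000
  age 2: 0.17 × 424 = 72.0800
  age 3: 0.07 × 362 = 25.3400
  age 4: 0.04 × 418 = 16.7200
  age 5: 0.02 × 107 = 2.1400
R₀ = 72.9000 + 72.0800 + 25.3400 + 16.7200 + 2.1400 = 189.1800

189.180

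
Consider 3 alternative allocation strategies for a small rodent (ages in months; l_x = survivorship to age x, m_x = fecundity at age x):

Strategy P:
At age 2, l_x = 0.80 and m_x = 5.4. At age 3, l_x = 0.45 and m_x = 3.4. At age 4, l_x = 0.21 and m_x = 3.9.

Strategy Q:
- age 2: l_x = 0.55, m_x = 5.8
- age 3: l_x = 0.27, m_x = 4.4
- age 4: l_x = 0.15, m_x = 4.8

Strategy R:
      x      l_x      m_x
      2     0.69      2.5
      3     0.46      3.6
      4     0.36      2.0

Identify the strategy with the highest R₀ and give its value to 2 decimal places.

6.67

Strategy P: R₀ = 0.80×5.4 + 0.45×3.4 + 0.21×3.9 = 6.6690
Strategy Q: R₀ = 0.55×5.8 + 0.27×4.4 + 0.15×4.8 = 5.0980
Strategy R: R₀ = 0.69×2.5 + 0.46×3.6 + 0.36×2.0 = 4.1010
Highest R₀: strategy P with 6.6690.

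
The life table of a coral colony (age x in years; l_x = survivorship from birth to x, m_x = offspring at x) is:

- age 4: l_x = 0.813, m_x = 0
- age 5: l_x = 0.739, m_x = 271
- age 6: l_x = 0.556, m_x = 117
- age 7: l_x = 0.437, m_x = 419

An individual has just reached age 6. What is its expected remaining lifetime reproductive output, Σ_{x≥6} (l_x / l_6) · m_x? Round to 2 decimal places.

446.32

l_6 = 0.556. Conditional survival from age 6 to x is l_x / l_6.
  x=6: (0.556/0.556) × 117 = 117.0000
  x=7: (0.437/0.556) × 419 = 329.3219
Sum = 117.0000 + 329.3219 = 446.3219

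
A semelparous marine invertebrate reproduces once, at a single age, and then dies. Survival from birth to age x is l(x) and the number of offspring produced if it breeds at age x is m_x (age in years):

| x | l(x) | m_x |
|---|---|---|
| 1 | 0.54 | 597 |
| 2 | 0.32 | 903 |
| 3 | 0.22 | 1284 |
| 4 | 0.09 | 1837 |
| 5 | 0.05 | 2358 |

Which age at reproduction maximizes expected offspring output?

1

Expected offspring if breeding at age x = l(x) × m_x:
  age 1: 0.54 × 597 = 322.380
  age 2: 0.32 × 903 = 288.960
  age 3: 0.22 × 1284 = 282.480
  age 4: 0.09 × 1837 = 165.330
  age 5: 0.05 × 2358 = 117.900
Maximum at age 1 (322.380).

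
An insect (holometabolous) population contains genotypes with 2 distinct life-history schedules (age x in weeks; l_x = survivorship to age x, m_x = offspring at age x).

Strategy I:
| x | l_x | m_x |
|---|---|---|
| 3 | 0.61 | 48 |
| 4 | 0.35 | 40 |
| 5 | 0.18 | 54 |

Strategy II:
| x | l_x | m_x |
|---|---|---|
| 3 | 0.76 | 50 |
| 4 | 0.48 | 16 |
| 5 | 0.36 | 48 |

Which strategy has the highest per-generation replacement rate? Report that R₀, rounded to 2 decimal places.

62.96

Strategy I: R₀ = 0.61×48 + 0.35×40 + 0.18×54 = 53.0000
Strategy II: R₀ = 0.76×50 + 0.48×16 + 0.36×48 = 62.9600
Highest R₀: strategy II with 62.9600.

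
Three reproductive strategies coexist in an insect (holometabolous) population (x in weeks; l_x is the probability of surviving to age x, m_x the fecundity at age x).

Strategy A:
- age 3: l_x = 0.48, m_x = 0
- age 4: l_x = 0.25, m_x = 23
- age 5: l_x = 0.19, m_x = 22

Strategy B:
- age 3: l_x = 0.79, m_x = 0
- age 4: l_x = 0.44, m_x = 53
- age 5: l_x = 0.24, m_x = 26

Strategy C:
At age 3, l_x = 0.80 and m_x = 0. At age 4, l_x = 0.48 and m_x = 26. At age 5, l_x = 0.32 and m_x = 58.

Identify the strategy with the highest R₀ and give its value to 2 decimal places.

Strategy A: R₀ = 0.48×0 + 0.25×23 + 0.19×22 = 9.9300
Strategy B: R₀ = 0.79×0 + 0.44×53 + 0.24×26 = 29.5600
Strategy C: R₀ = 0.80×0 + 0.48×26 + 0.32×58 = 31.0400
Highest R₀: strategy C with 31.0400.

31.04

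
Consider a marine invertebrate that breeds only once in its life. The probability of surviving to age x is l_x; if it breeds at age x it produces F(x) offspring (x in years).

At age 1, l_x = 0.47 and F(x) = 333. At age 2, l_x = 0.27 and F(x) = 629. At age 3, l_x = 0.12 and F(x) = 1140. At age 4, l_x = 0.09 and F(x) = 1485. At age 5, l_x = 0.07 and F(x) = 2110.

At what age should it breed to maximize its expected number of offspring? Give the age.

2

Expected offspring if breeding at age x = l_x × F(x):
  age 1: 0.47 × 333 = 156.510
  age 2: 0.27 × 629 = 169.830
  age 3: 0.12 × 1140 = 136.800
  age 4: 0.09 × 1485 = 133.650
  age 5: 0.07 × 2110 = 147.700
Maximum at age 2 (169.830).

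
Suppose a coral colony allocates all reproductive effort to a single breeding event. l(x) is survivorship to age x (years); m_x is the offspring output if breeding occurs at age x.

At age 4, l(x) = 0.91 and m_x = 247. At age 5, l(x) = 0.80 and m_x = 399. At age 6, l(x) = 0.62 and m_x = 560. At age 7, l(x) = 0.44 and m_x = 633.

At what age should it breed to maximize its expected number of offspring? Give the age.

Expected offspring if breeding at age x = l(x) × m_x:
  age 4: 0.91 × 247 = 224.770
  age 5: 0.80 × 399 = 319.200
  age 6: 0.62 × 560 = 347.200
  age 7: 0.44 × 633 = 278.520
Maximum at age 6 (347.200).

6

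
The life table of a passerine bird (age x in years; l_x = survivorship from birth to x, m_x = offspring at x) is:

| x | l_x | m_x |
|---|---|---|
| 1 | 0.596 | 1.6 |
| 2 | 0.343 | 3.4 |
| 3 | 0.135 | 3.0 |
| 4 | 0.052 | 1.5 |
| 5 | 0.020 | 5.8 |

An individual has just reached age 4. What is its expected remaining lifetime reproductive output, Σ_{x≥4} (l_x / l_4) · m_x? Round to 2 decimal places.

3.73

l_4 = 0.052. Conditional survival from age 4 to x is l_x / l_4.
  x=4: (0.052/0.052) × 1.5 = 1.5000
  x=5: (0.020/0.052) × 5.8 = 2.2308
Sum = 1.5000 + 2.2308 = 3.7308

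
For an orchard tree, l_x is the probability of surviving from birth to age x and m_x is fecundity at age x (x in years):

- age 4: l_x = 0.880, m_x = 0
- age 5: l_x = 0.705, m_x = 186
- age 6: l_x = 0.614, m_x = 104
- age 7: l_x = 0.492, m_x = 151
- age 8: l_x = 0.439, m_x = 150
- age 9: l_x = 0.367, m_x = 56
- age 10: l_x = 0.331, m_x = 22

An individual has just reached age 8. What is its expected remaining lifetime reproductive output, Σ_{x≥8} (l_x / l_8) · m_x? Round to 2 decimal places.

213.40

l_8 = 0.439. Conditional survival from age 8 to x is l_x / l_8.
  x=8: (0.439/0.439) × 150 = 150.0000
  x=9: (0.367/0.439) × 56 = 46.8155
  x=10: (0.331/0.439) × 22 = 16.5877
Sum = 150.0000 + 46.8155 + 16.5877 = 213.4032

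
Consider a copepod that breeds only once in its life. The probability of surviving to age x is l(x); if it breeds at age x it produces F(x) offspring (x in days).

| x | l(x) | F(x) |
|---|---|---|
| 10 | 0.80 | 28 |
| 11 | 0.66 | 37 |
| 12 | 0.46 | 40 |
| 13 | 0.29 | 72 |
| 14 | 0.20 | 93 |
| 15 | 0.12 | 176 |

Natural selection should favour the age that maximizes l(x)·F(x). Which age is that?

Expected offspring if breeding at age x = l(x) × F(x):
  age 10: 0.80 × 28 = 22.400
  age 11: 0.66 × 37 = 24.420
  age 12: 0.46 × 40 = 18.400
  age 13: 0.29 × 72 = 20.880
  age 14: 0.20 × 93 = 18.600
  age 15: 0.12 × 176 = 21.120
Maximum at age 11 (24.420).

11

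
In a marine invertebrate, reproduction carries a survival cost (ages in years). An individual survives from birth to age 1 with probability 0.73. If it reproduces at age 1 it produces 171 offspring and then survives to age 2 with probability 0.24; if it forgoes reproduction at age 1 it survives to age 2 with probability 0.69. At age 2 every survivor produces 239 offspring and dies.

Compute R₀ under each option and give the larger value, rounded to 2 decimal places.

breed at age 1: R₀ = 0.73 × (171 + 0.24 × 239) = 0.73 × 228.3600 = 166.7028
delay to age 2: R₀ = 0.73 × (0.69 × 239) = 0.73 × 164.9100 = 120.3843
Higher: breed at age 1 (166.7028).

166.70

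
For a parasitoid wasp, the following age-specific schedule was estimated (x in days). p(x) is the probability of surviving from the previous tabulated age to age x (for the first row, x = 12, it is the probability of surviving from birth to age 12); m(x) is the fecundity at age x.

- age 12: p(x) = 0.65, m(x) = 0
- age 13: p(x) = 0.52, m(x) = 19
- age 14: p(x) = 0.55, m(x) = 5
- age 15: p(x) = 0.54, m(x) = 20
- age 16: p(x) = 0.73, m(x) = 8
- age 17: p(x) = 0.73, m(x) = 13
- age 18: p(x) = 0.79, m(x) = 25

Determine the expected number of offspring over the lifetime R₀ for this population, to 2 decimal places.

11.70

Survivorship from birth: l_x = p_12·p_13·…·p_x.
  l_12 = 0.65000
  l_13 = 0.33800
  l_14 = 0.18590
  l_15 = 0.10039
  l_16 = 0.07328
  l_17 = 0.05350
  l_18 = 0.04226
R₀ = Σ l_x m(x):
  age 12: 0.65000 × 0 = 0.0000
  age 13: 0.33800 × 19 = 6.4220
  age 14: 0.18590 × 5 = 0.9295
  age 15: 0.10039 × 20 = 2.0078
  age 16: 0.07328 × 8 = 0.5862
  age 17: 0.05350 × 13 = 0.6955
  age 18: 0.04226 × 25 = 1.0565
R₀ = 0.0000 + 6.4220 + 0.9295 + 2.0078 + 0.5862 + 0.6955 + 1.0565 = 11.6975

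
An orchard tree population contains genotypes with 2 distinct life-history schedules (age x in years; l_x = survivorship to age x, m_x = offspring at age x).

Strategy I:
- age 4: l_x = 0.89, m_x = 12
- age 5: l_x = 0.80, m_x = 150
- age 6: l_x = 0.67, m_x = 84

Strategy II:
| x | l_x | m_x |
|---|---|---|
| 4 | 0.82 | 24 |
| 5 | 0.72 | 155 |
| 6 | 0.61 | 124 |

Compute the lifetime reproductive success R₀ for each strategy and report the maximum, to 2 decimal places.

206.92

Strategy I: R₀ = 0.89×12 + 0.80×150 + 0.67×84 = 186.9600
Strategy II: R₀ = 0.82×24 + 0.72×155 + 0.61×124 = 206.9200
Highest R₀: strategy II with 206.9200.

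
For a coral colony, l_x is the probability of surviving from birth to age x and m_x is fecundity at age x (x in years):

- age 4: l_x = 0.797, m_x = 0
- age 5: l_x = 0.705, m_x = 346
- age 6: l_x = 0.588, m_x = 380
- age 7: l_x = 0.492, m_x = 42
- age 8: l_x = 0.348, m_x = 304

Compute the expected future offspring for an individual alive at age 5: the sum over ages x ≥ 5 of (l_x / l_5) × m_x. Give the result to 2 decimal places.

842.31

l_5 = 0.705. Conditional survival from age 5 to x is l_x / l_5.
  x=5: (0.705/0.705) × 346 = 346.0000
  x=6: (0.588/0.705) × 380 = 316.9362
  x=7: (0.492/0.705) × 42 = 29.3106
  x=8: (0.348/0.705) × 304 = 150.0596
Sum = 346.0000 + 316.9362 + 29.3106 + 150.0596 = 842.3064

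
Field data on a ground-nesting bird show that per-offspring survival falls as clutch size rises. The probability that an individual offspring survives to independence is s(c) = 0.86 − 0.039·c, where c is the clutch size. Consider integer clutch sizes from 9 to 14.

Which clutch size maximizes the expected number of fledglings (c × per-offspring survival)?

11

Expected fledglings = c × s(c):
  c=9: 9 × 0.509 = 4.581
  c=10: 10 × 0.470 = 4.700
  c=11: 11 × 0.431 = 4.741
  c=12: 12 × 0.392 = 4.704
  c=13: 13 × 0.353 = 4.589
  c=14: 14 × 0.314 = 4.396
Maximum at c = 11 (4.741 fledglings).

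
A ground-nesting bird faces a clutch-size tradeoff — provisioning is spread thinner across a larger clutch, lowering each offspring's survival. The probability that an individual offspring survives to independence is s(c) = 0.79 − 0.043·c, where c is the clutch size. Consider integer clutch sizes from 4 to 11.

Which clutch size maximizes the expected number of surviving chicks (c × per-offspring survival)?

Expected surviving chicks = c × s(c):
  c=4: 4 × 0.618 = 2.472
  c=5: 5 × 0.575 = 2.875
  c=6: 6 × 0.532 = 3.192
  c=7: 7 × 0.489 = 3.423
  c=8: 8 × 0.446 = 3.568
  c=9: 9 × 0.403 = 3.627
  c=10: 10 × 0.360 = 3.600
  c=11: 11 × 0.317 = 3.487
Maximum at c = 9 (3.627 surviving chicks).

9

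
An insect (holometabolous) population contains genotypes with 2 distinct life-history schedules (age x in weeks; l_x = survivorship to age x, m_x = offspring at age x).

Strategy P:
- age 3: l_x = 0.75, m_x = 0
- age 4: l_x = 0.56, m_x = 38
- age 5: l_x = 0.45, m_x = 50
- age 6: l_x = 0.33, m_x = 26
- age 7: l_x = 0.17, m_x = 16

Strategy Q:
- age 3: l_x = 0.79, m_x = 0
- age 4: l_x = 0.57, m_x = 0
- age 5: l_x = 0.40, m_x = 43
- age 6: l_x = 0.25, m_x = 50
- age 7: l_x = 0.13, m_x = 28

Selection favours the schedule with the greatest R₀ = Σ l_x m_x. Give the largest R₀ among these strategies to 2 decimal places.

55.08

Strategy P: R₀ = 0.75×0 + 0.56×38 + 0.45×50 + 0.33×26 + 0.17×16 = 55.0800
Strategy Q: R₀ = 0.79×0 + 0.57×0 + 0.40×43 + 0.25×50 + 0.13×28 = 33.3400
Highest R₀: strategy P with 55.0800.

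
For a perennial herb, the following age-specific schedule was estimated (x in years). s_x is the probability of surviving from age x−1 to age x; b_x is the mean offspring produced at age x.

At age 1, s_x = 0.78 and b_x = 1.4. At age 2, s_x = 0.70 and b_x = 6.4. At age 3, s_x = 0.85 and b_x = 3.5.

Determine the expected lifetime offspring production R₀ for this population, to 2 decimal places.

Survivorship from birth: l_x = s_1·s_2·…·s_x.
  l_1 = 0.78000
  l_2 = 0.54600
  l_3 = 0.46410
R₀ = Σ l_x b_x:
  age 1: 0.78000 × 1.4 = 1.0920
  age 2: 0.54600 × 6.4 = 3.4944
  age 3: 0.46410 × 3.5 = 1.6243
R₀ = 1.0920 + 3.4944 + 1.6243 = 6.2108

6.21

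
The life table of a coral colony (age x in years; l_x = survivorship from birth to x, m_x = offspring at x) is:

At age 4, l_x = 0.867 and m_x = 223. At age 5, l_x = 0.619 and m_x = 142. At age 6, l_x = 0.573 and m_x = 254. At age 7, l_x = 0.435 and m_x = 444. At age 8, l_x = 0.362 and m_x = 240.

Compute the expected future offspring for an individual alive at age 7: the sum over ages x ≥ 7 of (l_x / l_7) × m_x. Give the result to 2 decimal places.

643.72

l_7 = 0.435. Conditional survival from age 7 to x is l_x / l_7.
  x=7: (0.435/0.435) × 444 = 444.0000
  x=8: (0.362/0.435) × 240 = 199.7241
Sum = 444.0000 + 199.7241 = 643.7241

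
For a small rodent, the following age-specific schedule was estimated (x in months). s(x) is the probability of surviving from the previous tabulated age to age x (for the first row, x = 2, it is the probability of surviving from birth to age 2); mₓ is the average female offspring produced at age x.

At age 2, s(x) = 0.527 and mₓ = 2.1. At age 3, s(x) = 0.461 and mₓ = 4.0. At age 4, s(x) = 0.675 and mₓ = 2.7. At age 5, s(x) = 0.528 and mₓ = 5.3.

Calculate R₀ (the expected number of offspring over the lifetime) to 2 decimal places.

Survivorship from birth: l_x = s_2·s_3·…·s_x.
  l_2 = 0.52700
  l_3 = 0.24295
  l_4 = 0.16399
  l_5 = 0.08659
R₀ = Σ l_x mₓ:
  age 2: 0.52700 × 2.1 = 1.1067
  age 3: 0.24295 × 4.0 = 0.9718
  age 4: 0.16399 × 2.7 = 0.4428
  age 5: 0.08659 × 5.3 = 0.4589
R₀ = 1.1067 + 0.9718 + 0.4428 + 0.4589 = 2.9802

2.98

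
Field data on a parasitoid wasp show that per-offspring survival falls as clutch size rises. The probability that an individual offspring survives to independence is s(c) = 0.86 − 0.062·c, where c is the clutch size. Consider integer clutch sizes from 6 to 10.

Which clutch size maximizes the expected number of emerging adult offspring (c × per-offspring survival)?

7

Expected emerging adult offspring = c × s(c):
  c=6: 6 × 0.488 = 2.928
  c=7: 7 × 0.426 = 2.982
  c=8: 8 × 0.364 = 2.912
  c=9: 9 × 0.302 = 2.718
  c=10: 10 × 0.240 = 2.400
Maximum at c = 7 (2.982 emerging adult offspring).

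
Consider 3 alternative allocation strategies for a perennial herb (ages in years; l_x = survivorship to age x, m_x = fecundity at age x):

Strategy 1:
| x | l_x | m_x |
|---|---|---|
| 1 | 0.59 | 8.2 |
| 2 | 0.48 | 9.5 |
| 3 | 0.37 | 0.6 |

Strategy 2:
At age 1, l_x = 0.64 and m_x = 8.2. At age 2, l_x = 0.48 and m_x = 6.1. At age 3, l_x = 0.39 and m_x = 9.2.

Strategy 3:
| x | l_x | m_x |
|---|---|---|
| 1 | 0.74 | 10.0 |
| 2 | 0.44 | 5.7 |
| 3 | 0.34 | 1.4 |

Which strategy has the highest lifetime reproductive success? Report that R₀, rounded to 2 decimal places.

11.76

Strategy 1: R₀ = 0.59×8.2 + 0.48×9.5 + 0.37×0.6 = 9.6200
Strategy 2: R₀ = 0.64×8.2 + 0.48×6.1 + 0.39×9.2 = 11.7640
Strategy 3: R₀ = 0.74×10.0 + 0.44×5.7 + 0.34×1.4 = 10.3840
Highest R₀: strategy 2 with 11.7640.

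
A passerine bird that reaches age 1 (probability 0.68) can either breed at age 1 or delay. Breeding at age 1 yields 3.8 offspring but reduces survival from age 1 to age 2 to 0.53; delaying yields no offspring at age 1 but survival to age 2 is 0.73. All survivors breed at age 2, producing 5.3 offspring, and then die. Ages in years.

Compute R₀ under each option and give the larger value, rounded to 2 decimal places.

breed at age 1: R₀ = 0.68 × (3.8 + 0.53 × 5.3) = 0.68 × 6.6090 = 4.4941
delay to age 2: R₀ = 0.68 × (0.73 × 5.3) = 0.68 × 3.8690 = 2.6309
Higher: breed at age 1 (4.4941).

4.49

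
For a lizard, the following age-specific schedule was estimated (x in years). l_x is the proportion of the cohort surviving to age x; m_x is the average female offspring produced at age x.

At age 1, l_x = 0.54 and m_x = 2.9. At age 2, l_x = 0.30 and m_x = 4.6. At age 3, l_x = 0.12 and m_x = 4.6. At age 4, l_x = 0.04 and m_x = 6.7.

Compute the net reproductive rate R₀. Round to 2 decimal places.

3.77

R₀ = Σ l_x m_x:
  age 1: 0.54 × 2.9 = 1.5660
  age 2: 0.30 × 4.6 = 1.3800
  age 3: 0.12 × 4.6 = 0.5520
  age 4: 0.04 × 6.7 = 0.2680
R₀ = 1.5660 + 1.3800 + 0.5520 + 0.2680 = 3.7660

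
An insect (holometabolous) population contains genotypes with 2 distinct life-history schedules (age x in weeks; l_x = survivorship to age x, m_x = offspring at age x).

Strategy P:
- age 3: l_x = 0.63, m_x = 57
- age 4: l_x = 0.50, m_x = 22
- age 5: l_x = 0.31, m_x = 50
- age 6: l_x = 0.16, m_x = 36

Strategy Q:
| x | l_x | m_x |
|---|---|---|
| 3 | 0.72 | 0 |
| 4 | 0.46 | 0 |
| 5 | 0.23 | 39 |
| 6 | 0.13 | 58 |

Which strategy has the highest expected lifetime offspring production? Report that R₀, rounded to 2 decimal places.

68.17

Strategy P: R₀ = 0.63×57 + 0.50×22 + 0.31×50 + 0.16×36 = 68.1700
Strategy Q: R₀ = 0.72×0 + 0.46×0 + 0.23×39 + 0.13×58 = 16.5100
Highest R₀: strategy P with 68.1700.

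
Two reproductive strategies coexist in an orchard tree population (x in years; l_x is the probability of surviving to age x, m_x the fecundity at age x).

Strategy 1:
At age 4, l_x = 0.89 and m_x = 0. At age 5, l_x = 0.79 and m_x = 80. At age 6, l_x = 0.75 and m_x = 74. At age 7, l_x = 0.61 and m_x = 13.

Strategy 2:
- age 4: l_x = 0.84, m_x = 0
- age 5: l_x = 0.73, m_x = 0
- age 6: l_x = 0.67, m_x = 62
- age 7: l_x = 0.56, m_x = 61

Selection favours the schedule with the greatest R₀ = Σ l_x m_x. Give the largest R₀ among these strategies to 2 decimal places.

126.63

Strategy 1: R₀ = 0.89×0 + 0.79×80 + 0.75×74 + 0.61×13 = 126.6300
Strategy 2: R₀ = 0.84×0 + 0.73×0 + 0.67×62 + 0.56×61 = 75.7000
Highest R₀: strategy 1 with 126.6300.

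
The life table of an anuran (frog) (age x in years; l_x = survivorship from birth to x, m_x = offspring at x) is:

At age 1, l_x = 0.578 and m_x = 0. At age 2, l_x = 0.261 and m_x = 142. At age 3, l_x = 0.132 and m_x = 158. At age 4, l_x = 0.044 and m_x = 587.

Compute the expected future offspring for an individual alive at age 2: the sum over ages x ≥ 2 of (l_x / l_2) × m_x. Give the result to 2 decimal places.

l_2 = 0.261. Conditional survival from age 2 to x is l_x / l_2.
  x=2: (0.261/0.261) × 142 = 142.0000
  x=3: (0.132/0.261) × 158 = 79.9080
  x=4: (0.044/0.261) × 587 = 98.9579
Sum = 142.0000 + 79.9080 + 98.9579 = 320.8659

320.87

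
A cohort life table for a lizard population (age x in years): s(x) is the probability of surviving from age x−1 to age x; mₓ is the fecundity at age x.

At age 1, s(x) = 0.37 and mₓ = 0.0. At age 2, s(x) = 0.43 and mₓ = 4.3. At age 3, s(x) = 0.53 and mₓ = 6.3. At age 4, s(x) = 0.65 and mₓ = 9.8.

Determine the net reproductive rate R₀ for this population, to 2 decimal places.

1.75

Survivorship from birth: l_x = s_1·s_2·…·s_x.
  l_1 = 0.37000
  l_2 = 0.15910
  l_3 = 0.08432
  l_4 = 0.05481
R₀ = Σ l_x mₓ:
  age 1: 0.37000 × 0.0 = 0.0000
  age 2: 0.15910 × 4.3 = 0.6841
  age 3: 0.08432 × 6.3 = 0.5312
  age 4: 0.05481 × 9.8 = 0.5371
R₀ = 0.0000 + 0.6841 + 0.5312 + 0.5371 = 1.7525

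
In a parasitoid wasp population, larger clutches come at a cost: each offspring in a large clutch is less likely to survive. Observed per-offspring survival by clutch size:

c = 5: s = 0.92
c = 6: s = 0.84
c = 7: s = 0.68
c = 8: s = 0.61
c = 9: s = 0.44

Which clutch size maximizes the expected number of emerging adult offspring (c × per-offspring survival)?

Expected emerging adult offspring = c × s(c):
  c=5: 5 × 0.92 = 4.600
  c=6: 6 × 0.84 = 5.040
  c=7: 7 × 0.68 = 4.760
  c=8: 8 × 0.61 = 4.880
  c=9: 9 × 0.44 = 3.960
Maximum at c = 6 (5.040 emerging adult offspring).

6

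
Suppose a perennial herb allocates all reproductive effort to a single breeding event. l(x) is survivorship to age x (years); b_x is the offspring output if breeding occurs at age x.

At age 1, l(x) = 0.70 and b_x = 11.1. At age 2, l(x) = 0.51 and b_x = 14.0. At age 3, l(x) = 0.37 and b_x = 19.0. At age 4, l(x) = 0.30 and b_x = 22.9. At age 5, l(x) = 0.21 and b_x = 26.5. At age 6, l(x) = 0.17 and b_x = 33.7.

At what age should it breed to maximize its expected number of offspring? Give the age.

Expected offspring if breeding at age x = l(x) × b_x:
  age 1: 0.70 × 11.1 = 7.770
  age 2: 0.51 × 14.0 = 7.140
  age 3: 0.37 × 19.0 = 7.030
  age 4: 0.30 × 22.9 = 6.870
  age 5: 0.21 × 26.5 = 5.565
  age 6: 0.17 × 33.7 = 5.729
Maximum at age 1 (7.770).

1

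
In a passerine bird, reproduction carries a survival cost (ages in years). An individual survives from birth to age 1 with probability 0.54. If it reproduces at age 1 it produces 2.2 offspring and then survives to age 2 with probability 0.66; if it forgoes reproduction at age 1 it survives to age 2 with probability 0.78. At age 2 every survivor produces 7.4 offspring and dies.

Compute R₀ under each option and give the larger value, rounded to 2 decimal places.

3.83

breed at age 1: R₀ = 0.54 × (2.2 + 0.66 × 7.4) = 0.54 × 7.0840 = 3.8254
delay to age 2: R₀ = 0.54 × (0.78 × 7.4) = 0.54 × 5.7720 = 3.1169
Higher: breed at age 1 (3.8254).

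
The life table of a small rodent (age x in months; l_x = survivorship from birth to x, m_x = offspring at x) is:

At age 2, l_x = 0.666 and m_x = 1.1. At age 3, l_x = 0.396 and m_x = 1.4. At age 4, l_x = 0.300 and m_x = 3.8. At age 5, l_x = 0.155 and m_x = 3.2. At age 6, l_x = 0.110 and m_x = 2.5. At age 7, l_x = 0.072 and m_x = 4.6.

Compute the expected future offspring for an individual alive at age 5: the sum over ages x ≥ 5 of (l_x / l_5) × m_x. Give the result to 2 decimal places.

l_5 = 0.155. Conditional survival from age 5 to x is l_x / l_5.
  x=5: (0.155/0.155) × 3.2 = 3.2000
  x=6: (0.110/0.155) × 2.5 = 1.7742
  x=7: (0.072/0.155) × 4.6 = 2.1368
Sum = 3.2000 + 1.7742 + 2.1368 = 7.1110

7.11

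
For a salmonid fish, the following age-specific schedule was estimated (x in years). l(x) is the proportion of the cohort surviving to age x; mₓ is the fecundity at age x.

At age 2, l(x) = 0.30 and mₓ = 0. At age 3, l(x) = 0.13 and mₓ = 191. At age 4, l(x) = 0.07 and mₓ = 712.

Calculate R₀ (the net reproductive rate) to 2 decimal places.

74.67

R₀ = Σ l(x) mₓ:
  age 2: 0.30 × 0 = 0.0000
  age 3: 0.13 × 191 = 24.8300
  age 4: 0.07 × 712 = 49.8400
R₀ = 0.0000 + 24.8300 + 49.8400 = 74.6700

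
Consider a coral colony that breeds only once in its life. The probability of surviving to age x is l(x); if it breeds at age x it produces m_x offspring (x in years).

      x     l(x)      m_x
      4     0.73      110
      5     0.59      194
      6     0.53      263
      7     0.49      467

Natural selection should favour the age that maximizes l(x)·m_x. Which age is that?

7

Expected offspring if breeding at age x = l(x) × m_x:
  age 4: 0.73 × 110 = 80.300
  age 5: 0.59 × 194 = 114.460
  age 6: 0.53 × 263 = 139.390
  age 7: 0.49 × 467 = 228.830
Maximum at age 7 (228.830).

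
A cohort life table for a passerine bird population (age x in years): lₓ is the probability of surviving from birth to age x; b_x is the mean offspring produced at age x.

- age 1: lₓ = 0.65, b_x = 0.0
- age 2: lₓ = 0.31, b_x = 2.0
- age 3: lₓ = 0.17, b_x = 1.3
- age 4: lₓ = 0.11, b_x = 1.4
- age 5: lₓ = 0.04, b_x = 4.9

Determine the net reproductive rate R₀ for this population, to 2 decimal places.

R₀ = Σ lₓ b_x:
  age 1: 0.65 × 0.0 = 0.0000
  age 2: 0.31 × 2.0 = 0.6200
  age 3: 0.17 × 1.3 = 0.2210
  age 4: 0.11 × 1.4 = 0.1540
  age 5: 0.04 × 4.9 = 0.1960
R₀ = 0.0000 + 0.6200 + 0.2210 + 0.1540 + 0.1960 = 1.1910

1.19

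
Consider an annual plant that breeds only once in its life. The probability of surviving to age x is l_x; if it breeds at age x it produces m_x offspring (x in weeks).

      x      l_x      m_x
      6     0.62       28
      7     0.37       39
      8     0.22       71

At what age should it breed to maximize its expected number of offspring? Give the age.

6

Expected offspring if breeding at age x = l_x × m_x:
  age 6: 0.62 × 28 = 17.360
  age 7: 0.37 × 39 = 14.430
  age 8: 0.22 × 71 = 15.620
Maximum at age 6 (17.360).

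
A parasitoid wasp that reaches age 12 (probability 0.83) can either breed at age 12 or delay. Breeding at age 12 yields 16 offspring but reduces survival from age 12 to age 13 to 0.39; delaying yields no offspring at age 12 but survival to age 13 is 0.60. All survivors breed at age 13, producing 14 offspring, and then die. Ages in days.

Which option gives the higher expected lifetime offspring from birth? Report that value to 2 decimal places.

17.81

breed at age 12: R₀ = 0.83 × (16 + 0.39 × 14) = 0.83 × 21.4600 = 17.8118
delay to age 13: R₀ = 0.83 × (0.60 × 14) = 0.83 × 8.4000 = 6.9720
Higher: breed at age 12 (17.8118).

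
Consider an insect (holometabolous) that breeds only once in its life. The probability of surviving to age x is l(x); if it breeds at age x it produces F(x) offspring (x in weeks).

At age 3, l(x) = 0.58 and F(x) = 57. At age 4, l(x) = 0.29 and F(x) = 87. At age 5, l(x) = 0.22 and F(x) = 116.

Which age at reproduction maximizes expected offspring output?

3

Expected offspring if breeding at age x = l(x) × F(x):
  age 3: 0.58 × 57 = 33.060
  age 4: 0.29 × 87 = 25.230
  age 5: 0.22 × 116 = 25.520
Maximum at age 3 (33.060).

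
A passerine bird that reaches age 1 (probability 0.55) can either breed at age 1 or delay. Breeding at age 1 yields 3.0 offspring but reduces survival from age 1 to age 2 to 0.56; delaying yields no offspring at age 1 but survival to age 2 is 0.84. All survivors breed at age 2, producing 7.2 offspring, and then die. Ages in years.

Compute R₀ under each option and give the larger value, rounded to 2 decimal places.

breed at age 1: R₀ = 0.55 × (3.0 + 0.56 × 7.2) = 0.55 × 7.0320 = 3.8676
delay to age 2: R₀ = 0.55 × (0.84 × 7.2) = 0.55 × 6.0480 = 3.3264
Higher: breed at age 1 (3.8676).

3.87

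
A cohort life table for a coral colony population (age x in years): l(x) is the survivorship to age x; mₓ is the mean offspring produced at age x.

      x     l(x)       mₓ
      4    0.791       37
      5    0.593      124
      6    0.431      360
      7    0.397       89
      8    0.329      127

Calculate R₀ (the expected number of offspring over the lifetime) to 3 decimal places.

335.075

R₀ = Σ l(x) mₓ:
  age 4: 0.791 × 37 = 29.2670
  age 5: 0.593 × 124 = 73.5320
  age 6: 0.431 × 360 = 155.1600
  age 7: 0.397 × 89 = 35.3330
  age 8: 0.329 × 127 = 41.7830
R₀ = 29.2670 + 73.5320 + 155.1600 + 35.3330 + 41.7830 = 335.0750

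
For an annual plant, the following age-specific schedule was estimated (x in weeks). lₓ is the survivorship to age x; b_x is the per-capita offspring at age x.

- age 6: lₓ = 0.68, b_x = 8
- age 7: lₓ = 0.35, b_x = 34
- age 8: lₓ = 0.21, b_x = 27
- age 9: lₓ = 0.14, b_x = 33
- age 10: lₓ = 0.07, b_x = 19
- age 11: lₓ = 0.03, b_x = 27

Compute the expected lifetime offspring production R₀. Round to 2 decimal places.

29.77

R₀ = Σ lₓ b_x:
  age 6: 0.68 × 8 = 5.4400
  age 7: 0.35 × 34 = 11.9000
  age 8: 0.21 × 27 = 5.6700
  age 9: 0.14 × 33 = 4.6200
  age 10: 0.07 × 19 = 1.3300
  age 11: 0.03 × 27 = 0.8100
R₀ = 5.4400 + 11.9000 + 5.6700 + 4.6200 + 1.3300 + 0.8100 = 29.7700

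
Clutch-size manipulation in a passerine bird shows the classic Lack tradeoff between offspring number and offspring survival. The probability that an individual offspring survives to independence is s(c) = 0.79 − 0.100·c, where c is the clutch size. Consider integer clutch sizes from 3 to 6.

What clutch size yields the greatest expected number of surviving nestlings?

4

Expected surviving nestlings = c × s(c):
  c=3: 3 × 0.490 = 1.470
  c=4: 4 × 0.390 = 1.560
  c=5: 5 × 0.290 = 1.450
  c=6: 6 × 0.190 = 1.140
Maximum at c = 4 (1.560 surviving nestlings).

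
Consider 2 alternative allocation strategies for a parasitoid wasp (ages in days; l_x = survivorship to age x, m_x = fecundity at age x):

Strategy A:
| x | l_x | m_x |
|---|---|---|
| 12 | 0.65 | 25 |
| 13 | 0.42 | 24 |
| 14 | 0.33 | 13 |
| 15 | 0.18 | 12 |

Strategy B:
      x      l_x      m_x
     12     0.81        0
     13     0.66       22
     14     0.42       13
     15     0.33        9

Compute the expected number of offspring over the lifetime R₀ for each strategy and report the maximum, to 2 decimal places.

Strategy A: R₀ = 0.65×25 + 0.42×24 + 0.33×13 + 0.18×12 = 32.7800
Strategy B: R₀ = 0.81×0 + 0.66×22 + 0.42×13 + 0.33×9 = 22.9500
Highest R₀: strategy A with 32.7800.

32.78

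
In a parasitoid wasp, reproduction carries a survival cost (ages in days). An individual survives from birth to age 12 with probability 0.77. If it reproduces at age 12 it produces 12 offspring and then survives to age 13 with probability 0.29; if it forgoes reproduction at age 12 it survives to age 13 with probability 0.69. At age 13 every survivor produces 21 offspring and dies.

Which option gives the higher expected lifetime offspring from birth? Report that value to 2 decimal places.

breed at age 12: R₀ = 0.77 × (12 + 0.29 × 21) = 0.77 × 18.0900 = 13.9293
delay to age 13: R₀ = 0.77 × (0.69 × 21) = 0.77 × 14.4900 = 11.1573
Higher: breed at age 12 (13.9293).

13.93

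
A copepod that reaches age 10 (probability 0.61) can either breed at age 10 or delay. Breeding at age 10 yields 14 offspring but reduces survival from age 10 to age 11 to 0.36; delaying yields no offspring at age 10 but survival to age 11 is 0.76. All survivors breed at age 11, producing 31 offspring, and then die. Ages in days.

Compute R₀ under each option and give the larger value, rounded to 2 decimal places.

15.35

breed at age 10: R₀ = 0.61 × (14 + 0.36 × 31) = 0.61 × 25.1600 = 15.3476
delay to age 11: R₀ = 0.61 × (0.76 × 31) = 0.61 × 23.5600 = 14.3716
Higher: breed at age 10 (15.3476).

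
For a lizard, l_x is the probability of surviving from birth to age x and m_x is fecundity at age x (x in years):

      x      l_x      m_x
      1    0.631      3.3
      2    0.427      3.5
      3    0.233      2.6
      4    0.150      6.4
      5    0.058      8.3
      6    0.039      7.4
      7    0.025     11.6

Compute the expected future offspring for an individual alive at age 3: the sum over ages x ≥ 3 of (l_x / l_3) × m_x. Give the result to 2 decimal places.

11.27

l_3 = 0.233. Conditional survival from age 3 to x is l_x / l_3.
  x=3: (0.233/0.233) × 2.6 = 2.6000
  x=4: (0.150/0.233) × 6.4 = 4.1202
  x=5: (0.058/0.233) × 8.3 = 2.0661
  x=6: (0.039/0.233) × 7.4 = 1.2386
  x=7: (0.025/0.233) × 11.6 = 1.2446
Sum = 2.6000 + 4.1202 + 2.0661 + 1.2386 + 1.2446 = 11.2695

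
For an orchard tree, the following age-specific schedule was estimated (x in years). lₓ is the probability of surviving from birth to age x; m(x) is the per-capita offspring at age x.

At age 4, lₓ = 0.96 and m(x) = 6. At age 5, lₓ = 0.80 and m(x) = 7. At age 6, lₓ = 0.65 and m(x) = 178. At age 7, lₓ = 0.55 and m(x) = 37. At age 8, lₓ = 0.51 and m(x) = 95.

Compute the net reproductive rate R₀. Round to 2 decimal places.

R₀ = Σ lₓ m(x):
  age 4: 0.96 × 6 = 5.7600
  age 5: 0.80 × 7 = 5.6000
  age 6: 0.65 × 178 = 115.7000
  age 7: 0.55 × 37 = 20.3500
  age 8: 0.51 × 95 = 48.4500
R₀ = 5.7600 + 5.6000 + 115.7000 + 20.3500 + 48.4500 = 195.8600

195.86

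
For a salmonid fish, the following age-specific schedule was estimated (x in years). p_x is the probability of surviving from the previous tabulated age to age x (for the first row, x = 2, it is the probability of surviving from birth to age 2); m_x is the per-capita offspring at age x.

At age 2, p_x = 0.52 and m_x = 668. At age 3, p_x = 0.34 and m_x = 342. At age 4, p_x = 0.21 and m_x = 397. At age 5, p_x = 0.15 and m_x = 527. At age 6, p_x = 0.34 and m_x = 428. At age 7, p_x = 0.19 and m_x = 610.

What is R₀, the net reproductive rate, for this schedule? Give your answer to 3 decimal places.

Survivorship from birth: l_x = p_2·p_3·…·p_x.
  l_2 = 0.52000
  l_3 = 0.17680
  l_4 = 0.03713
  l_5 = 0.00557
  l_6 = 0.00189
  l_7 = 0.00036
R₀ = Σ l_x m_x:
  age 2: 0.52000 × 668 = 347.3600
  age 3: 0.17680 × 342 = 60.4656
  age 4: 0.03713 × 397 = 14.7406
  age 5: 0.00557 × 527 = 2.9354
  age 6: 0.00189 × 428 = 0.8089
  age 7: 0.00036 × 610 = 0.2196
R₀ = 347.3600 + 60.4656 + 14.7406 + 2.9354 + 0.8089 + 0.2196 = 426.5301

426.530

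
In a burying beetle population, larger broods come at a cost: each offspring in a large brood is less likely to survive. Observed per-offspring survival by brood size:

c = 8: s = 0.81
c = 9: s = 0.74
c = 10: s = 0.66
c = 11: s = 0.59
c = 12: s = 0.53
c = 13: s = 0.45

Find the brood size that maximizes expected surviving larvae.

9

Expected surviving larvae = c × s(c):
  c=8: 8 × 0.81 = 6.480
  c=9: 9 × 0.74 = 6.660
  c=10: 10 × 0.66 = 6.600
  c=11: 11 × 0.59 = 6.490
  c=12: 12 × 0.53 = 6.360
  c=13: 13 × 0.45 = 5.850
Maximum at c = 9 (6.660 surviving larvae).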